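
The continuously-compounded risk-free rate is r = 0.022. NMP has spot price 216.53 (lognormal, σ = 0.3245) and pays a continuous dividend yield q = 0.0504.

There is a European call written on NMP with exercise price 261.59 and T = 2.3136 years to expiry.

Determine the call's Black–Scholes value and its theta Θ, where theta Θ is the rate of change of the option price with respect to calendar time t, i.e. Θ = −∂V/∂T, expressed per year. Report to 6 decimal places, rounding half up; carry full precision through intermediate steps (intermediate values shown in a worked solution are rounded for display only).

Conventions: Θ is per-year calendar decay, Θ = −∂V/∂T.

price = 20.512183
Θ = -5.301577

σ√T = 0.3245·√2.3136 = 0.493581
d₁ = (ln(S/K) + (r−q+σ²/2)T) / (σ√T) = (ln(216.53/261.59) + (0.022−0.0504+0.3245²/2)·2.3136) / 0.493581 = (-0.189049 + 0.056105) / 0.493581 = -0.269346
d₂ = d₁ − σ√T = -0.269346 − 0.493581 = -0.762927
e^{−rT} = 0.950374
e^{−qT} = 0.889936
N(d₁) = 0.393832,  N(d₂) = 0.222753
Call price V = S·e^{−qT}·N(d₁) − K·e^{−rT}·N(d₂) = 75.890543 − 55.378360 = 20.512183
φ(d₁) = (1/√(2π))·e^{−d₁²/2} = 0.384731
Θ = −S·e^{−qT}·φ(d₁)·σ/(2√T) + q·S·e^{−qT}·N(d₁) − r·K·e^{−rT}·N(d₂) = −7.908137 + 3.824883 − 1.218324 = -5.301577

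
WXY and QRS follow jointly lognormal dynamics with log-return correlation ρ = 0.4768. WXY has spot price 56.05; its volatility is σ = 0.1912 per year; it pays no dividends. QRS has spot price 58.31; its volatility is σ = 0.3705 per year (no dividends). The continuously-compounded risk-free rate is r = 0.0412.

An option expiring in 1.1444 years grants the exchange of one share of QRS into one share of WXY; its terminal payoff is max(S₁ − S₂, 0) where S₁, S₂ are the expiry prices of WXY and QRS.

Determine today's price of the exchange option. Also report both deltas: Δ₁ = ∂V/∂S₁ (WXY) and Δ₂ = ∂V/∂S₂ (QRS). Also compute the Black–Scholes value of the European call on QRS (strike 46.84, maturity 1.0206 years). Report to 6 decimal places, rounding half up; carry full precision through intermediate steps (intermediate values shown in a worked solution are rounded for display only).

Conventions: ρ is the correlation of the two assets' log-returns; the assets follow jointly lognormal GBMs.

σ_eff = √(σ₁² + σ₂² − 2ρσ₁σ₂) = √(0.1912² + 0.3705² − 2·0.4768·0.1912·0.3705) = 0.325999
d₁ = (ln(S₁/S₂) + (q₂ − q₁ + σ_eff²/2)T) / (σ_eff√T) = (ln(56.05/58.31) + (0.0 − 0.0 + 0.053138)·1.1444) / 0.348742 = 0.061023
d₂ = d₁ − σ_eff√T = 0.061023 − 0.348742 = -0.287720
N(d₁) = 0.524329,  N(d₂) = 0.386781
V = S₁·e^{−q₁T}·N(d₁) − S₂·e^{−q₂T}·N(d₂) = 29.388660 − 22.553179 = 6.835482
Δ₁ = e^{−q₁T}·N(d₁) = 0.524329;  Δ₂ = −e^{−q₂T}·N(d₂) = -0.386781
[vanilla: QRS call K=46.84]
σ√T = 0.3705·√1.0206 = 0.374297
d₁ = (ln(S/K) + (r+σ²/2)T) / (σ√T) = (ln(58.31/46.84) + (0.0412+0.3705²/2)·1.0206) / 0.374297 = (0.219036 + 0.112098) / 0.374297 = 0.884683
d₂ = d₁ − σ√T = 0.884683 − 0.374297 = 0.510386
e^{−rT} = 0.958823
N(d₁) = 0.811836,  N(d₂) = 0.695109
price = S·N(d₁) − K·e^{−rT}·N(d₂) = 47.338163 − 31.218250 = 16.119913

exchange price = 6.835482
Δ1 = 0.524329
Δ2 = -0.386781
price(QRS call K=46.84) = 16.119913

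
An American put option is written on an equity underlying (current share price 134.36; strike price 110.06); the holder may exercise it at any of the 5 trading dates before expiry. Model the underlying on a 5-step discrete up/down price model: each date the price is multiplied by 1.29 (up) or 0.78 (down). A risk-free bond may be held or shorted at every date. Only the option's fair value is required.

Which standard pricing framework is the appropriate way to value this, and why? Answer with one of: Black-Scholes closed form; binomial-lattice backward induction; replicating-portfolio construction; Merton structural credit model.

framework: binomial-lattice backward induction

Key observation: the put (strike 110.06 on spot 134.36) is American-style on a 5-step discrete price model, so the early-exercise decision at every node requires stepwise backward valuation — a closed form cannot price the exercise right.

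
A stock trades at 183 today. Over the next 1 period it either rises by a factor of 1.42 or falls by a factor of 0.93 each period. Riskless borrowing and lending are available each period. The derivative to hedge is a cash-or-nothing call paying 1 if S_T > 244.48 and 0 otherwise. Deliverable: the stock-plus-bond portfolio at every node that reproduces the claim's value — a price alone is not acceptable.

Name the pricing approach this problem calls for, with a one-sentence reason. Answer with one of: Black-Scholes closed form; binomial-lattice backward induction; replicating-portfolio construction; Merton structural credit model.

framework: replicating-portfolio construction

Key observation: since the answer must list Δ and B at each node of the 1.42/0.93 lattice on 183, the replicating-portfolio method — solving the two-state system at every node — is the one that applies.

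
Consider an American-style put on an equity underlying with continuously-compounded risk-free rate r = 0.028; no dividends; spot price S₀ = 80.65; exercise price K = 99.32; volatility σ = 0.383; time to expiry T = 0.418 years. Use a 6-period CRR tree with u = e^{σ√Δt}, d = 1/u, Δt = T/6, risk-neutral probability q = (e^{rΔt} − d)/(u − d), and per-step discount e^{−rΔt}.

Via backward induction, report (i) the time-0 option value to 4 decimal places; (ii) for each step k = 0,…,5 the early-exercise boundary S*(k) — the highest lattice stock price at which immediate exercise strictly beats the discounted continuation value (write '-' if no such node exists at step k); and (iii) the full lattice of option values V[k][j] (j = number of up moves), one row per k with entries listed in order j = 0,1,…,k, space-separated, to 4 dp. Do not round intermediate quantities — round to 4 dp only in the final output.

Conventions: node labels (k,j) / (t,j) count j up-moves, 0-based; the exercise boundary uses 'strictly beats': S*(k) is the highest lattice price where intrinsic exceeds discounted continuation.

params: Δt=0.06967 u=1.10638 d=0.90385 q=0.48439 e^(-rΔt)=0.99805
t_6 payoffs: 55.3471 45.4940 33.4332 18.6700 0.5987 0.0000 0.0000
t_5: node(5,0) S=48.6507 payoff=50.6693 vs cont=50.4758 → 50.6693 [stop]  node(5,1) S=59.5518 payoff=39.7682 vs cont=39.5746 → 39.7682 [stop]  node(5,2) S=72.8956 payoff=26.4244 vs cont=26.2309 → 26.4244 [stop]  node(5,3) S=89.2293 payoff=10.0907 vs cont=9.8971 → 10.0907 [stop]  node(5,4) S=109.2229 payoff=0.0000 vs cont=0.3081 → 0.3081 [wait]  node(5,5) S=133.6965 payoff=0.0000 vs cont=0.0000 → 0.0000 [wait]  ⇒ S*(5)=89.2293
t_4: node(4,0) S=53.8260 payoff=45.4940 vs cont=45.3005 → 45.4940 [stop]  node(4,1) S=65.8868 payoff=33.4332 vs cont=33.2397 → 33.4332 [stop]  node(4,2) S=80.6500 payoff=18.6700 vs cont=18.4764 → 18.6700 [stop]  node(4,3) S=98.7213 payoff=0.5987 vs cont=5.3417 → 5.3417 [wait]  node(4,4) S=120.8417 payoff=0.0000 vs cont=0.1586 → 0.1586 [wait]  ⇒ S*(4)=80.6500
t_3: node(3,0) S=59.5518 payoff=39.7682 vs cont=39.5746 → 39.7682 [stop]  node(3,1) S=72.8956 payoff=26.4244 vs cont=26.2309 → 26.4244 [stop]  node(3,2) S=89.2293 payoff=10.0907 vs cont=12.1901 → 12.1901 [wait]  node(3,3) S=109.2229 payoff=0.0000 vs cont=2.8255 → 2.8255 [wait]  ⇒ S*(3)=72.8956
t_2: node(2,0) S=65.8868 payoff=33.4332 vs cont=33.2397 → 33.4332 [stop]  node(2,1) S=80.6500 payoff=18.6700 vs cont=19.4914 → 19.4914 [wait]  node(2,2) S=98.7213 payoff=0.5987 vs cont=7.6391 → 7.6391 [wait]  ⇒ S*(2)=65.8868
t_1: node(1,0) S=72.8956 payoff=26.4244 vs cont=26.6280 → 26.6280 [wait]  node(1,1) S=89.2293 payoff=10.0907 vs cont=13.7235 → 13.7235 [wait]  ⇒ S*(1)=-
t_0: node(0,0) S=80.6500 payoff=18.6700 vs cont=20.3374 → 20.3374 [wait]  ⇒ S*(0)=-

price = 20.3374
boundary = - - 65.8868 72.8956 80.6500 89.2293
tree:
20.3374
26.6280 13.7235
33.4332 19.4914 7.6391
39.7682 26.4244 12.1901 2.8255
45.4940 33.4332 18.6700 5.3417 0.1586
50.6693 39.7682 26.4244 10.0907 0.3081 0.0000
55.3471 45.4940 33.4332 18.6700 0.5987 0.0000 0.0000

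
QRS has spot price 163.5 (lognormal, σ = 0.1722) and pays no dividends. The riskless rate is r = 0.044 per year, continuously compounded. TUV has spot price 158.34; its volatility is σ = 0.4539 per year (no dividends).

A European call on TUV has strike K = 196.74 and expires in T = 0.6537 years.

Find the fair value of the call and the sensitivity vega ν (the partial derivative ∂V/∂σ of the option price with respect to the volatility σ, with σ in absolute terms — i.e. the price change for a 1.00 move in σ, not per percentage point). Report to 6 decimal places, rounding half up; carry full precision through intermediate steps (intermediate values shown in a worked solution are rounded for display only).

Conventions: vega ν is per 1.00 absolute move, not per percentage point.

price = 12.262323
ν = 48.369275

σ√T = 0.4539·√0.6537 = 0.366986
d₁ = (ln(S/K) + (r+σ²/2)T) / (σ√T) = (ln(158.34/196.74) + (0.044+0.4539²/2)·0.6537) / 0.366986 = (-0.217138 + 0.096102) / 0.366986 = -0.329812
d₂ = d₁ − σ√T = -0.329812 − 0.366986 = -0.696798
e^{−rT} = 0.971647
N(d₁) = 0.370771,  N(d₂) = 0.242965
Call price V = S·N(d₁) − K·e^{−rT}·N(d₂) = 58.707892 − 46.445570 = 12.262323
φ(d₁) = (1/√(2π))·e^{−d₁²/2} = 0.377824
ν = S·φ(d₁)·√T = 48.369275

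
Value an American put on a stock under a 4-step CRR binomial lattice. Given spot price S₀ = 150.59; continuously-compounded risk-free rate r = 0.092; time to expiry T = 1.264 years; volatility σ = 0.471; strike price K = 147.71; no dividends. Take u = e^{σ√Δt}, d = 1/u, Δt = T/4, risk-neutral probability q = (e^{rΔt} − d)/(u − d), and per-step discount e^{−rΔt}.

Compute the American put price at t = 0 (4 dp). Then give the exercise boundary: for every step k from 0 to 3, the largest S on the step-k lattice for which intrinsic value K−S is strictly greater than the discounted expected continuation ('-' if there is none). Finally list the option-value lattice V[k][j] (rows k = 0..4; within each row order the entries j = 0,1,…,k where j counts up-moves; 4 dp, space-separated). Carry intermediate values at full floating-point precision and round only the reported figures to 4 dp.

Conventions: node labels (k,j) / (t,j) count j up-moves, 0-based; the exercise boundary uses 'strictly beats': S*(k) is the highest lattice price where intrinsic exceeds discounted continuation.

Δt=0.31600  u=1.30313  d=0.76738  q=0.48925  discount=0.97135
step 4 (expiry): payoffs max(K−S,0) = 95.4886 59.0307 0.0000 0.0000 0.0000
step 3: (k=3,j=0): S=68.0511, K−S=79.6589, hold=75.4265 ⇒ V=79.6589 exercise | (k=3,j=1): S=115.5604, K−S=32.1496, hold=29.2858 ⇒ V=32.1496 exercise | (k=3,j=2): S=196.2380, K−S=0.0000, hold=0.0000 ⇒ V=0.0000 continue | (k=3,j=3): S=333.2400, K−S=0.0000, hold=0.0000 ⇒ V=0.0000 continue  boundary S*=115.5604
step 2: (k=2,j=0): S=88.6793, K−S=59.0307, hold=54.7983 ⇒ V=59.0307 exercise | (k=2,j=1): S=150.5900, K−S=0.0000, hold=15.9498 ⇒ V=15.9498 continue | (k=2,j=2): S=255.7232, K−S=0.0000, hold=0.0000 ⇒ V=0.0000 continue  boundary S*=88.6793
step 1: (k=1,j=0): S=115.5604, K−S=32.1496, hold=36.8657 ⇒ V=36.8657 continue | (k=1,j=1): S=196.2380, K−S=0.0000, hold=7.9129 ⇒ V=7.9129 continue  boundary S*=-
step 0: (k=0,j=0): S=150.5900, K−S=0.0000, hold=22.0500 ⇒ V=22.0500 continue  boundary S*=-

price = 22.0500
boundary = - - 88.6793 115.5604
tree:
22.0500
36.8657 7.9129
59.0307 15.9498 0.0000
79.6589 32.1496 0.0000 0.0000
95.4886 59.0307 0.0000 0.0000 0.0000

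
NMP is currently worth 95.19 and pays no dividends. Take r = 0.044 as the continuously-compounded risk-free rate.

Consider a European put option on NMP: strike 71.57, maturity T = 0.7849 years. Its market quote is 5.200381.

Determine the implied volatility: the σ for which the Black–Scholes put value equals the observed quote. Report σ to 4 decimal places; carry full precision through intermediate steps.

At σ = 0.5148 the Black–Scholes value reproduces the quote:
σ√T = 0.5148·√0.7849 = 0.456085
d₁ = (ln(S/K) + (r+σ²/2)T) / (σ√T) = (ln(95.19/71.57) + (0.044+0.5148²/2)·0.7849) / 0.456085 = (0.285199 + 0.138542) / 0.456085 = 0.929084
d₂ = d₁ − σ√T = 0.929084 − 0.456085 = 0.472999
e^{−rT} = 0.966054
N(−d₁) = 0.176423,  N(−d₂) = 0.318107
V = K·e^{−rT}·N(−d₂) − S·N(−d₁) = 21.994063 − 16.793682 = 5.200381 (the observed quote) — the price is monotone increasing in volatility, hence this σ is the only solution

sigma = 0.5148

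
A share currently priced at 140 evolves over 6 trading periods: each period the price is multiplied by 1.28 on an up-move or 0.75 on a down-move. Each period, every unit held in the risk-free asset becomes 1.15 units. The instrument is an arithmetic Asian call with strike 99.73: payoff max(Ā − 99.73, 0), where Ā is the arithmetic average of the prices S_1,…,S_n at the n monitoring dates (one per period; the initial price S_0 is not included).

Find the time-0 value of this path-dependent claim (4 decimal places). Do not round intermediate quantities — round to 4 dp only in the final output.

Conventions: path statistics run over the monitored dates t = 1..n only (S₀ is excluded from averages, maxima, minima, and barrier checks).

price = 58.6194

Risk-neutral up-probability p* = (R−d)/(u−d) = (1.15−0.75)/(1.28−0.75) = 0.7547; the claim prices as the p*-weighted sum of path payoffs discounted by R^6.
Enumerate all 2^6 = 64 price paths (U = up ×1.28, D = down ×0.75); each path with k up-moves has probability p*^k·(1−p*)^(6−k).
DDDDDD: Ā=57.5415, payoff=0.0000, prob=0.000218
UDDDDD: Ā=98.2042, payoff=0.0000, prob=0.000670
DUDDDD: Ā=85.8375, payoff=0.0000, prob=0.000670
UUDDDD: Ā=146.4960, payoff=46.7660, prob=0.002062
DDUDDD: Ā=76.5625, payoff=0.0000, prob=0.000670
UDUDDD: Ā=130.6667, payoff=30.9367, prob=0.002062
DUUDDD: Ā=118.3000, payoff=18.5700, prob=0.002062
UUUDDD: Ā=201.8987, payoff=102.1687, prob=0.006344
DDDUDD: Ā=69.6063, payoff=0.0000, prob=0.000670
UDDUDD: Ā=118.7947, payoff=19.0647, prob=0.002062
DUDUDD: Ā=106.4280, payoff=6.6980, prob=0.002062
UUDUDD: Ā=181.6371, payoff=81.9071, prob=0.006344
DDUUDD: Ā=97.1530, payoff=0.0000, prob=0.002062
UDUUDD: Ā=165.8078, payoff=66.0778, prob=0.006344
DUUUDD: Ā=153.4411, payoff=53.7111, prob=0.006344
UUUUDD: Ā=261.8728, payoff=162.1428, prob=0.019520
DDDDUD: Ā=64.3891, payoff=0.0000, prob=0.000670
UDDDUD: Ā=109.8907, payoff=10.1607, prob=0.002062
DUDDUD: Ā=97.5240, payoff=0.0000, prob=0.002062
UUDDUD: Ā=166.4410, payoff=66.7110, prob=0.006344
DDUDUD: Ā=88.2490, payoff=0.0000, prob=0.002062
UDUDUD: Ā=150.6116, payoff=50.8816, prob=0.006344
DUUDUD: Ā=138.2450, payoff=38.5150, prob=0.006344
UUUDUD: Ā=235.9381, payoff=136.2081, prob=0.019520
DDDUUD: Ā=81.2927, payoff=0.0000, prob=0.002062
UDDUUD: Ā=138.7396, payoff=39.0096, prob=0.006344
DUDUUD: Ā=126.3730, payoff=26.6430, prob=0.006344
UUDUUD: Ā=215.6765, payoff=115.9465, prob=0.019520
DDUUUD: Ā=117.0980, payoff=17.3680, prob=0.006344
UDUUUD: Ā=199.8472, payoff=100.1172, prob=0.019520
DUUUUD: Ā=187.4805, payoff=87.7505, prob=0.019520
UUUUUD: Ā=319.9668, payoff=220.2368, prob=0.060060
DDDDDU: Ā=60.4762, payoff=0.0000, prob=0.000670
UDDDDU: Ā=103.2127, payoff=3.4827, prob=0.002062
DUDDDU: Ā=90.8460, payoff=0.0000, prob=0.002062
UUDDDU: Ā=155.0438, payoff=55.3138, prob=0.006344
DDUDDU: Ā=81.5710, payoff=0.0000, prob=0.002062
UDUDDU: Ā=139.2145, payoff=39.4845, prob=0.006344
DUUDDU: Ā=126.8478, payoff=27.1178, prob=0.006344
UUUDDU: Ā=216.4870, payoff=116.7570, prob=0.019520
DDDUDU: Ā=74.6148, payoff=0.0000, prob=0.002062
UDDUDU: Ā=127.3425, payoff=27.6125, prob=0.006344
DUDUDU: Ā=114.9758, payoff=15.2458, prob=0.006344
UUDUDU: Ā=196.2254, payoff=96.4954, prob=0.019520
DDUUDU: Ā=105.7008, payoff=5.9708, prob=0.006344
UDUUDU: Ā=180.3961, payoff=80.6661, prob=0.019520
DUUUDU: Ā=168.0294, payoff=68.2994, prob=0.019520
UUUUDU: Ā=286.7702, payoff=187.0402, prob=0.060060
DDDDUU: Ā=69.3976, payoff=0.0000, prob=0.002062
UDDDUU: Ā=118.4385, payoff=18.7085, prob=0.006344
DUDDUU: Ā=106.0718, payoff=6.3418, prob=0.006344
UUDDUU: Ā=181.0293, payoff=81.2993, prob=0.019520
DDUDUU: Ā=96.7968, payoff=0.0000, prob=0.006344
UDUDUU: Ā=165.1999, payoff=65.4699, prob=0.019520
DUUDUU: Ā=152.8333, payoff=53.1033, prob=0.019520
UUUDUU: Ā=260.8355, payoff=161.1055, prob=0.060060
DDDUUU: Ā=89.8406, payoff=0.0000, prob=0.006344
UDDUUU: Ā=153.3279, payoff=53.5979, prob=0.019520
DUDUUU: Ā=140.9613, payoff=41.2313, prob=0.019520
UUDUUU: Ā=240.5739, payoff=140.8439, prob=0.060060
DDUUUU: Ā=131.6863, payoff=31.9563, prob=0.019520
UDUUUU: Ā=224.7446, payoff=125.0146, prob=0.060060
DUUUUU: Ā=212.3779, payoff=112.6479, prob=0.060060
UUUUUU: Ā=362.4583, payoff=262.7283, prob=0.184801
Price = Σ prob·payoff / R^6 = 135.590160 / 2.313061 = 58.6194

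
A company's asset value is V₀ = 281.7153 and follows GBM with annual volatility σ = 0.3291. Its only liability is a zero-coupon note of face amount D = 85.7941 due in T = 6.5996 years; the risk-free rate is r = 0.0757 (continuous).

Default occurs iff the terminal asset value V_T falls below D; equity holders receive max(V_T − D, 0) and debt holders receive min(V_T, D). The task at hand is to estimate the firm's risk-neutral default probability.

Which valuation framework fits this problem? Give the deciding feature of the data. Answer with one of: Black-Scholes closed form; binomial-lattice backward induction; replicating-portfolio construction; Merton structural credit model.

framework: Merton structural credit model

Key observation: the data describe a firm's assets (V₀ = 281.7153, GBM) and a single zero-coupon debt of face 85.7941, so credit quantities follow from equity-as-call in the structural model.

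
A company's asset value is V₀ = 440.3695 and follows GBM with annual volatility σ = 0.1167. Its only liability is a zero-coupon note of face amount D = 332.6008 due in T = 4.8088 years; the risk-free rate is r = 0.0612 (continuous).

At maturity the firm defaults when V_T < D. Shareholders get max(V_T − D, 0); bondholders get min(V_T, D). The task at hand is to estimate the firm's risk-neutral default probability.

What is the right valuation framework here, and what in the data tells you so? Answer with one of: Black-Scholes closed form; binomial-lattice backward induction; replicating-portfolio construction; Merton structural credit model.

framework: Merton structural credit model

Key observation: assets follow a GBM and default happens iff V_T < 332.6008; valuing claims on that split (equity as a call, risky debt as the residual) is the structural model's definition.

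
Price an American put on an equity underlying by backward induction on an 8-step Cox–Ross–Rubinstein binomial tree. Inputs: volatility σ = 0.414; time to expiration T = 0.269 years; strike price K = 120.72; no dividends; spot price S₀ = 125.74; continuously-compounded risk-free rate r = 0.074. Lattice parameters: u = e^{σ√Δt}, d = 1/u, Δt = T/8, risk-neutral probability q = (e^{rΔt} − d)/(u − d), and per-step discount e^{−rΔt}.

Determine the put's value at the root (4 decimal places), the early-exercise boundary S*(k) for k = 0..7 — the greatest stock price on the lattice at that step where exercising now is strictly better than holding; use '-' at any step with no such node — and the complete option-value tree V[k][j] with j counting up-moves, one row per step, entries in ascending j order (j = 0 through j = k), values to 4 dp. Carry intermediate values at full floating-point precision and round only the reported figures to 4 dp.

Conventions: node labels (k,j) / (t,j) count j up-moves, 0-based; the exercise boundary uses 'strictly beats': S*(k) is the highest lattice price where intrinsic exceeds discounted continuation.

params: Δt=0.03363 u=1.07887 d=0.92689 q=0.49742 e^(-rΔt)=0.99751
t_8 payoffs: 52.2161 40.9839 27.9101 12.6926 0.0000 0.0000 0.0000 0.0000 0.0000
t_7: node(7,0) S=73.9069 payoff=46.8131 vs cont=46.5131 → 46.8131 [stop]  node(7,1) S=86.0250 payoff=34.6950 vs cont=34.3950 → 34.6950 [stop]  node(7,2) S=100.1300 payoff=20.5900 vs cont=20.2900 → 20.5900 [stop]  node(7,3) S=116.5477 payoff=4.1723 vs cont=6.3632 → 6.3632 [wait]  node(7,4) S=135.6573 payoff=0.0000 vs cont=0.0000 → 0.0000 [wait]  node(7,5) S=157.9002 payoff=0.0000 vs cont=0.0000 → 0.0000 [wait]  node(7,6) S=183.7902 payoff=0.0000 vs cont=0.0000 → 0.0000 [wait]  node(7,7) S=213.9251 payoff=0.0000 vs cont=0.0000 → 0.0000 [wait]  ⇒ S*(7)=100.1300
t_6: node(6,0) S=79.7361 payoff=40.9839 vs cont=40.6839 → 40.9839 [stop]  node(6,1) S=92.8099 payoff=27.9101 vs cont=27.6101 → 27.9101 [stop]  node(6,2) S=108.0274 payoff=12.6926 vs cont=13.4797 → 13.4797 [wait]  node(6,3) S=125.7400 payoff=0.0000 vs cont=3.1900 → 3.1900 [wait]  node(6,4) S=146.3568 payoff=0.0000 vs cont=0.0000 → 0.0000 [wait]  node(6,5) S=170.3541 payoff=0.0000 vs cont=0.0000 → 0.0000 [wait]  node(6,6) S=198.2860 payoff=0.0000 vs cont=0.0000 → 0.0000 [wait]  ⇒ S*(6)=92.8099
t_5: node(5,0) S=86.0250 payoff=34.6950 vs cont=34.3950 → 34.6950 [stop]  node(5,1) S=100.1300 payoff=20.5900 vs cont=20.6805 → 20.6805 [wait]  node(5,2) S=116.5477 payoff=4.1723 vs cont=8.3406 → 8.3406 [wait]  node(5,3) S=135.6573 payoff=0.0000 vs cont=1.5992 → 1.5992 [wait]  node(5,4) S=157.9002 payoff=0.0000 vs cont=0.0000 → 0.0000 [wait]  node(5,5) S=183.7902 payoff=0.0000 vs cont=0.0000 → 0.0000 [wait]  ⇒ S*(5)=86.0250
t_4: node(4,0) S=92.8099 payoff=27.9101 vs cont=27.6550 → 27.9101 [stop]  node(4,1) S=108.0274 payoff=12.6926 vs cont=14.5062 → 14.5062 [wait]  node(4,2) S=125.7400 payoff=0.0000 vs cont=4.9749 → 4.9749 [wait]  node(4,3) S=146.3568 payoff=0.0000 vs cont=0.8017 → 0.8017 [wait]  node(4,4) S=170.3541 payoff=0.0000 vs cont=0.0000 → 0.0000 [wait]  ⇒ S*(4)=92.8099
t_3: node(3,0) S=100.1300 payoff=20.5900 vs cont=21.1899 → 21.1899 [wait]  node(3,1) S=116.5477 payoff=4.1723 vs cont=9.7408 → 9.7408 [wait]  node(3,2) S=135.6573 payoff=0.0000 vs cont=2.8919 → 2.8919 [wait]  node(3,3) S=157.9002 payoff=0.0000 vs cont=0.4019 → 0.4019 [wait]  ⇒ S*(3)=-
t_2: node(2,0) S=108.0274 payoff=12.6926 vs cont=15.4564 → 15.4564 [wait]  node(2,1) S=125.7400 payoff=0.0000 vs cont=6.3183 → 6.3183 [wait]  node(2,2) S=146.3568 payoff=0.0000 vs cont=1.6492 → 1.6492 [wait]  ⇒ S*(2)=-
t_1: node(1,0) S=116.5477 payoff=4.1723 vs cont=10.8837 → 10.8837 [wait]  node(1,1) S=135.6573 payoff=0.0000 vs cont=3.9858 → 3.9858 [wait]  ⇒ S*(1)=-
t_0: node(0,0) S=125.7400 payoff=0.0000 vs cont=7.4340 → 7.4340 [wait]  ⇒ S*(0)=-

price = 7.4340
boundary = - - - - 92.8099 86.0250 92.8099 100.1300
tree:
7.4340
10.8837 3.9858
15.4564 6.3183 1.6492
21.1899 9.7408 2.8919 0.4019
27.9101 14.5062 4.9749 0.8017 0.0000
34.6950 20.6805 8.3406 1.5992 0.0000 0.0000
40.9839 27.9101 13.4797 3.1900 0.0000 0.0000 0.0000
46.8131 34.6950 20.5900 6.3632 0.0000 0.0000 0.0000 0.0000
52.2161 40.9839 27.9101 12.6926 0.0000 0.0000 0.0000 0.0000 0.0000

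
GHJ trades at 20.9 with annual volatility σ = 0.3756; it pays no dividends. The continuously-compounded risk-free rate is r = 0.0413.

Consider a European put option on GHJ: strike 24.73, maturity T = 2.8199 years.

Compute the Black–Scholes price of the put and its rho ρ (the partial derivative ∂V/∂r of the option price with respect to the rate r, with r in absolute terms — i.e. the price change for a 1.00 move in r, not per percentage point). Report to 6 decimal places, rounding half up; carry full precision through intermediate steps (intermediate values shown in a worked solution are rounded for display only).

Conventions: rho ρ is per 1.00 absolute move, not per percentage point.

σ√T = 0.3756·√2.8199 = 0.630728
d₁ = (ln(S/K) + (r+σ²/2)T) / (σ√T) = (ln(20.9/24.73) + (0.0413+0.3756²/2)·2.8199) / 0.630728 = (-0.168268 + 0.315371) / 0.630728 = 0.233227
d₂ = d₁ − σ√T = 0.233227 − 0.630728 = -0.397501
e^{−rT} = 0.890064
N(−d₁) = 0.407792,  N(−d₂) = 0.654501
Put price V = K·e^{−rT}·N(−d₂) − S·N(−d₁) = 14.406407 − 8.522862 = 5.883546
ρ = −K·T·e^{−rT}·N(−d₂) = -40.624628

price = 5.883546
ρ = -40.624628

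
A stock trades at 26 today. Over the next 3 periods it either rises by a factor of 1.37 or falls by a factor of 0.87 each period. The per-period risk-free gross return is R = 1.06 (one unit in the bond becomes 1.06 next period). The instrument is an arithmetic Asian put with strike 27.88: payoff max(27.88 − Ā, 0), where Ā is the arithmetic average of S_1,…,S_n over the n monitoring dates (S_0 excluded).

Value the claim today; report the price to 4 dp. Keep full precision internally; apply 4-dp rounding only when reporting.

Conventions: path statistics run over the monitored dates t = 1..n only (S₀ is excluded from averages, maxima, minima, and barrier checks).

No-arbitrage gives p* = (R−d)/(u−d) = 0.3800: enumerate every path, weight its payoff by its p*-probability, and discount by R^3.
Enumerate all 2^3 = 8 price paths (U = up ×1.37, D = down ×0.87); each path with k up-moves has probability p*^k·(1−p*)^(3−k).
DDD: Ā=19.8068, payoff=8.0732, prob=0.238328
UDD: Ā=31.1901, payoff=0.0000, prob=0.146072
DUD: Ā=26.8567, payoff=1.0233, prob=0.146072
UUD: Ā=42.2916, payoff=0.0000, prob=0.089528
DDU: Ā=23.0867, payoff=4.7933, prob=0.146072
UDU: Ā=36.3550, payoff=0.0000, prob=0.089528
DUU: Ā=32.0216, payoff=0.0000, prob=0.089528
UUU: Ā=50.4249, payoff=0.0000, prob=0.054872
Price = Σ prob·payoff / R^3 = 2.773698 / 1.191016 = 2.3289

price = 2.3289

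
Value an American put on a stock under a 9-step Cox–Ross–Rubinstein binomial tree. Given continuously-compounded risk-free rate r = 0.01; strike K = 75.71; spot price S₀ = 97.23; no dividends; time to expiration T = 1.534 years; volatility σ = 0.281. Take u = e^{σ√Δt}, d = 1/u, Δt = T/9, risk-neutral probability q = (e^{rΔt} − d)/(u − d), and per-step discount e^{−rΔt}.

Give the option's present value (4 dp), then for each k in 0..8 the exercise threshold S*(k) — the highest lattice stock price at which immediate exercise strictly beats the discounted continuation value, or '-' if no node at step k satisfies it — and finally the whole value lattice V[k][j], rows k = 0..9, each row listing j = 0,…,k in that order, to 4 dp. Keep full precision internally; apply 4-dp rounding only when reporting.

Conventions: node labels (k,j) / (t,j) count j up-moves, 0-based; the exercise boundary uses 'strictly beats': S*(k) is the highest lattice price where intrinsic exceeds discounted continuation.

Δt=0.17044  u=1.12301  d=0.89047  q=0.47837  discount=0.99830
step 9 (expiry): payoffs max(K−S,0) = 41.4841 32.5461 21.2740 7.0582 0.0000 0.0000 0.0000 0.0000 0.0000 0.0000
step 8: (k=8,j=0): S=38.4360, K−S=37.2740, hold=37.1451 ⇒ V=37.2740 exercise | (k=8,j=1): S=48.4734, K−S=27.2366, hold=27.1076 ⇒ V=27.2366 exercise | (k=8,j=2): S=61.1321, K−S=14.5779, hold=14.4490 ⇒ V=14.5779 exercise | (k=8,j=3): S=77.0965, K−S=0.0000, hold=3.6755 ⇒ V=3.6755 continue | (k=8,j=4): S=97.2300, K−S=0.0000, hold=0.0000 ⇒ V=0.0000 continue | (k=8,j=5): S=122.6213, K−S=0.0000, hold=0.0000 ⇒ V=0.0000 continue | (k=8,j=6): S=154.6434, K−S=0.0000, hold=0.0000 ⇒ V=0.0000 continue | (k=8,j=7): S=195.0280, K−S=0.0000, hold=0.0000 ⇒ V=0.0000 continue | (k=8,j=8): S=245.9589, K−S=0.0000, hold=0.0000 ⇒ V=0.0000 continue  boundary S*=61.1321
step 7: (k=7,j=0): S=43.1639, K−S=32.5461, hold=32.4171 ⇒ V=32.5461 exercise | (k=7,j=1): S=54.4360, K−S=21.2740, hold=21.1450 ⇒ V=21.2740 exercise | (k=7,j=2): S=68.6518, K−S=7.0582, hold=9.3466 ⇒ V=9.3466 continue | (k=7,j=3): S=86.5800, K−S=0.0000, hold=1.9140 ⇒ V=1.9140 continue | (k=7,j=4): S=109.1900, K−S=0.0000, hold=0.0000 ⇒ V=0.0000 continue | (k=7,j=5): S=137.7046, K−S=0.0000, hold=0.0000 ⇒ V=0.0000 continue | (k=7,j=6): S=173.6657, K−S=0.0000, hold=0.0000 ⇒ V=0.0000 continue | (k=7,j=7): S=219.0179, K−S=0.0000, hold=0.0000 ⇒ V=0.0000 continue  boundary S*=54.4360
step 6: (k=6,j=0): S=48.4734, K−S=27.2366, hold=27.1076 ⇒ V=27.2366 exercise | (k=6,j=1): S=61.1321, K−S=14.5779, hold=15.5418 ⇒ V=15.5418 continue | (k=6,j=2): S=77.0965, K−S=0.0000, hold=5.7813 ⇒ V=5.7813 continue | (k=6,j=3): S=97.2300, K−S=0.0000, hold=0.9967 ⇒ V=0.9967 continue | (k=6,j=4): S=122.6213, K−S=0.0000, hold=0.0000 ⇒ V=0.0000 continue | (k=6,j=5): S=154.6434, K−S=0.0000, hold=0.0000 ⇒ V=0.0000 continue | (k=6,j=6): S=195.0280, K−S=0.0000, hold=0.0000 ⇒ V=0.0000 continue  boundary S*=48.4734
step 5: (k=5,j=0): S=54.4360, K−S=21.2740, hold=21.6054 ⇒ V=21.6054 continue | (k=5,j=1): S=68.6518, K−S=7.0582, hold=10.8542 ⇒ V=10.8542 continue | (k=5,j=2): S=86.5800, K−S=0.0000, hold=3.4866 ⇒ V=3.4866 continue | (k=5,j=3): S=109.1900, K−S=0.0000, hold=0.5190 ⇒ V=0.5190 continue | (k=5,j=4): S=137.7046, K−S=0.0000, hold=0.0000 ⇒ V=0.0000 continue | (k=5,j=5): S=173.6657, K−S=0.0000, hold=0.0000 ⇒ V=0.0000 continue  boundary S*=-
step 4: (k=4,j=0): S=61.1321, K−S=14.5779, hold=16.4343 ⇒ V=16.4343 continue | (k=4,j=1): S=77.0965, K−S=0.0000, hold=7.3173 ⇒ V=7.3173 continue | (k=4,j=2): S=97.2300, K−S=0.0000, hold=2.0635 ⇒ V=2.0635 continue | (k=4,j=3): S=122.6213, K−S=0.0000, hold=0.2703 ⇒ V=0.2703 continue | (k=4,j=4): S=154.6434, K−S=0.0000, hold=0.0000 ⇒ V=0.0000 continue  boundary S*=-
step 3: (k=3,j=0): S=68.6518, K−S=7.0582, hold=12.0525 ⇒ V=12.0525 continue | (k=3,j=1): S=86.5800, K−S=0.0000, hold=4.7959 ⇒ V=4.7959 continue | (k=3,j=2): S=109.1900, K−S=0.0000, hold=1.2036 ⇒ V=1.2036 continue | (k=3,j=3): S=137.7046, K−S=0.0000, hold=0.1408 ⇒ V=0.1408 continue  boundary S*=-
step 2: (k=2,j=0): S=77.0965, K−S=0.0000, hold=8.5666 ⇒ V=8.5666 continue | (k=2,j=1): S=97.2300, K−S=0.0000, hold=3.0722 ⇒ V=3.0722 continue | (k=2,j=2): S=122.6213, K−S=0.0000, hold=0.6940 ⇒ V=0.6940 continue  boundary S*=-
step 1: (k=1,j=0): S=86.5800, K−S=0.0000, hold=5.9281 ⇒ V=5.9281 continue | (k=1,j=1): S=109.1900, K−S=0.0000, hold=1.9313 ⇒ V=1.9313 continue  boundary S*=-
step 0: (k=0,j=0): S=97.2300, K−S=0.0000, hold=4.0093 ⇒ V=4.0093 continue  boundary S*=-

price = 4.0093
boundary = - - - - - - 48.4734 54.4360 61.1321
tree:
4.0093
5.9281 1.9313
8.5666 3.0722 0.6940
12.0525 4.7959 1.2036 0.1408
16.4343 7.3173 2.0635 0.2703 0.0000
21.6054 10.8542 3.4866 0.5190 0.0000 0.0000
27.2366 15.5418 5.7813 0.9967 0.0000 0.0000 0.0000
32.5461 21.2740 9.3466 1.9140 0.0000 0.0000 0.0000 0.0000
37.2740 27.2366 14.5779 3.6755 0.0000 0.0000 0.0000 0.0000 0.0000
41.4841 32.5461 21.2740 7.0582 0.0000 0.0000 0.0000 0.0000 0.0000 0.0000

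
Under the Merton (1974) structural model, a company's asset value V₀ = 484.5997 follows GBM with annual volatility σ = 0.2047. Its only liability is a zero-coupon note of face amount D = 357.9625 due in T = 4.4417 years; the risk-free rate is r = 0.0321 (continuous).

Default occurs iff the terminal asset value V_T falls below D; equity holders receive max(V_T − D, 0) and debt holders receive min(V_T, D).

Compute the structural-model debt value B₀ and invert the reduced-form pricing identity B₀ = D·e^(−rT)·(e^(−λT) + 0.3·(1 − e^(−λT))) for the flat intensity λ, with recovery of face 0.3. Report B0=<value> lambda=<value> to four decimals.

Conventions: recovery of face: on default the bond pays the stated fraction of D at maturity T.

Equity is a call on the firm's assets struck at D = 357.9625:
d₁ = [ln(V₀/D) + (r + σ²/2)T] / (σ√T)
   = [ln(484.5997/357.9625) + (0.0321 + 0.5·0.2047²)·4.4417] / (0.2047·√4.4417)
   = [0.302895 + 0.235637] / 0.431412 = 1.248300
d₂ = d₁ − σ√T = 1.248300 − 0.431412 = 0.816888
N(d₁) = 0.894039,  N(d₂) = 0.793004,  e^(−rT) = 0.867119
E₀ = V₀·N(d₁) − D·e^(−rT)·N(d₂)
   = 484.5997·0.894039 − 357.9625·0.867119·0.793004 = 187.105853
B₀ = V₀ − E₀ = 484.5997 − 187.105853 = 297.493847
e^(−λT) = (B₀·e^(rT)/D − 0.3)/(1 − 0.3) = (297.4938·1.153244/357.9625 − 0.3)/0.7 = 0.94061767
λ = −ln(0.94061767)/4.4417 = 0.013783

B0=297.4938 lambda=0.0138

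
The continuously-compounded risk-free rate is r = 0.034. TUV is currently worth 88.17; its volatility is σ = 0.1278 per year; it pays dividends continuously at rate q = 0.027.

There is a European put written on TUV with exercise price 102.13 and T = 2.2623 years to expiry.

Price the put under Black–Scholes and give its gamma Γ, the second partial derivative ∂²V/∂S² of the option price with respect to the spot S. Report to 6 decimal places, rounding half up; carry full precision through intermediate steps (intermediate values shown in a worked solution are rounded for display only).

σ√T = 0.1278·√2.2623 = 0.192223
d₁ = (ln(S/K) + (r−q+σ²/2)T) / (σ√T) = (ln(88.17/102.13) + (0.034−0.027+0.1278²/2)·2.2623) / 0.192223 = (-0.146980 + 0.034311) / 0.192223 = -0.586135
d₂ = d₁ − σ√T = -0.586135 − 0.192223 = -0.778358
e^{−rT} = 0.925966
e^{−qT} = 0.940746
N(−d₁) = 0.721108,  N(−d₂) = 0.781821
Put price V = K·e^{−rT}·N(−d₂) − S·e^{−qT}·N(−d₁) = 73.935928 − 59.812680 = 14.123249
φ(d₁) = (1/√(2π))·e^{−d₁²/2} = 0.335976
Γ = e^{−qT}·φ(d₁) / (S·σ·√T) = 0.018649

price = 14.123249
Γ = 0.018649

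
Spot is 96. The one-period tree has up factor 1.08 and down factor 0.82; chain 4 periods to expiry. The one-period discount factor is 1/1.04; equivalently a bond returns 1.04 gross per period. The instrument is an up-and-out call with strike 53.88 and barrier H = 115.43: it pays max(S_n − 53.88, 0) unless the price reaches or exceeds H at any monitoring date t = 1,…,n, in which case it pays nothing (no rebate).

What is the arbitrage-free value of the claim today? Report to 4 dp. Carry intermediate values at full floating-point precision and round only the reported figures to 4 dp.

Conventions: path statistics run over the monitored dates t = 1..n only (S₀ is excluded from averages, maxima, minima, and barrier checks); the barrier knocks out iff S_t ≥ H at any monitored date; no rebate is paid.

price = 12.7192

Risk-neutral up-probability p* = (R−d)/(u−d) = (1.04−0.82)/(1.08−0.82) = 0.8462; the claim prices as the p*-weighted sum of path payoffs discounted by R^4.
Enumerate all 2^4 = 16 price paths (U = up ×1.08, D = down ×0.82); each path with k up-moves has probability p*^k·(1−p*)^(4−k).
DDDD: M=78.7200, payoff=0.0000, prob=0.000560
UDDD: M=103.6800, payoff=3.2858, prob=0.003081
DUDD: M=85.0176, payoff=3.2858, prob=0.003081
UUDD: M=111.9744, payoff=21.4116, prob=0.016946
DDUD: M=78.7200, payoff=3.2858, prob=0.003081
UDUD: M=103.6800, payoff=21.4116, prob=0.016946
DUUD: M=91.8190, payoff=21.4116, prob=0.016946
UUUD: M=120.9324, payoff=0.0000, prob=0.093204
DDDU: M=78.7200, payoff=3.2858, prob=0.003081
UDDU: M=103.6800, payoff=21.4116, prob=0.016946
DUDU: M=85.0176, payoff=21.4116, prob=0.016946
UUDU: M=111.9744, payoff=45.2845, prob=0.093204
DDUU: M=78.7200, payoff=21.4116, prob=0.016946
UDUU: M=103.6800, payoff=45.2845, prob=0.093204
DUUU: M=99.1645, payoff=45.2845, prob=0.093204
UUUU: M=130.6069, payoff=0.0000, prob=0.512622
Price = Σ prob·payoff / R^4 = 14.879665 / 1.169859 = 12.7192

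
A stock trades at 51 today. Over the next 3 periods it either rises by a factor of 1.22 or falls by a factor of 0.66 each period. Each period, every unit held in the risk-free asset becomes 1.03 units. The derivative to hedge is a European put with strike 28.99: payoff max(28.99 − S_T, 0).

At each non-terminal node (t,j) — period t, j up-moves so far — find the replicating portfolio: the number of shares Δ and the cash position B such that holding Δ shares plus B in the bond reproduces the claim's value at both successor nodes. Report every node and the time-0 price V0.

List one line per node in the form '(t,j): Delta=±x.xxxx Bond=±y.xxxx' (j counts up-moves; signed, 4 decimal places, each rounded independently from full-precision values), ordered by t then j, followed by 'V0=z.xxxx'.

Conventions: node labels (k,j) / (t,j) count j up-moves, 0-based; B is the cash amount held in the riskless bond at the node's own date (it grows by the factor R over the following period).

(0,0): Delta=-0.0752 Bond=4.7407
(1,0): Delta=-0.2816 Bond=11.8315
(1,1): Delta=-0.0178 Bond=1.3147
(2,0): Delta=-1.0000 Bond=28.1456
(2,1): Delta=-0.0821 Bond=3.9912
(2,2): Delta=0.0000 Bond=0.0000
V0=0.9061

The replicating-portfolio and risk-neutral prices coincide; use p* = (1.03−0.66)/(1.22−0.66) = 0.6607 for the latter.
At maturity the claim pays: V(3,0)=14.3277, V(3,1)=1.8870, V(3,2)=0.0000, V(3,3)=0.0000
  t=2,j=0: stock 22.2156 → up 27.1030 (V=1.8870), down 14.6623 (V=14.3277). Price 5.9300; hedge Δ=-1.0000, bond B=28.1456.
  t=2,j=1: stock 41.0652 → up 50.0995 (V=0.0000), down 27.1030 (V=1.8870). Price 0.6216; hedge Δ=-0.0821, bond B=3.9912.
  t=2,j=2: stock 75.9084 → up 92.6082 (V=0.0000), down 50.0995 (V=0.0000). Price 0.0000; hedge Δ=0.0000, bond B=0.0000.
  t=1,j=0: stock 33.6600 → up 41.0652 (V=0.6216), down 22.2156 (V=5.9300). Price 2.3521; hedge Δ=-0.2816, bond B=11.8315.
  t=1,j=1: stock 62.2200 → up 75.9084 (V=0.0000), down 41.0652 (V=0.6216). Price 0.2047; hedge Δ=-0.0178, bond B=1.3147.
  t=0,j=0: stock 51.0000 → up 62.2200 (V=0.2047), down 33.6600 (V=2.3521). Price 0.9061; hedge Δ=-0.0752, bond B=4.7407.
Verification: the root portfolio costs Δ(0,0)·S0 + B(0,0) = 0.9061, matching V0.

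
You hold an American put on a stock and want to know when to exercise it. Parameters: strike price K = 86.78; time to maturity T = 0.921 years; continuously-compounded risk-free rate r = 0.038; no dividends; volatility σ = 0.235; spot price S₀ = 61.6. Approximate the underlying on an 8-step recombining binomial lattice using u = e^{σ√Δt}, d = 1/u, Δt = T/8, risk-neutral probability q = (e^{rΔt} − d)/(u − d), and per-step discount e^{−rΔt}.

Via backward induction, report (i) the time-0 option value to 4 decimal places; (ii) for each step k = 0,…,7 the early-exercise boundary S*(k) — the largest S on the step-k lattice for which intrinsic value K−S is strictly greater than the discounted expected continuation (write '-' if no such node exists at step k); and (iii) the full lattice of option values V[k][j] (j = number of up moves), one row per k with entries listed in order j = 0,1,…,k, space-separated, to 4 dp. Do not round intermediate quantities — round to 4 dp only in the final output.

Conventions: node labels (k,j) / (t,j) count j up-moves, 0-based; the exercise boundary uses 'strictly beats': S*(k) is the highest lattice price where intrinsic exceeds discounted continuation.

price = 25.1800
boundary = 61.6000 66.7128 61.6000 66.7128 61.6000 66.7128 72.2501 78.2469
tree:
25.1800
29.9010 20.0672
34.2602 25.1800 14.9828
38.2853 29.9010 20.0672 10.1789
42.0019 34.2602 25.1800 14.6365 5.9417
45.4337 38.2853 29.9010 20.0672 9.4936 2.5467
48.6024 42.0019 34.2602 25.1800 14.5299 4.6890 0.4901
51.5284 45.4337 38.2853 29.9010 20.0672 8.5331 0.9995 0.0000
54.2300 48.6024 42.0019 34.2602 25.1800 14.5299 2.0386 0.0000 0.0000

Δt=0.11513, u=1.08300, d=0.92336, q=0.50754, disc=e^(-rΔt)=0.99563
k=8 terminal: V=max(K-S,0) → 54.2300 48.6024 42.0019 34.2602 25.1800 14.5299 2.0386 0.0000 0.0000
k=7: j=0 S=35.2516 intr=51.5284 cont=51.1495 V=51.5284[EX]; j=1 S=41.3463 intr=45.4337 cont=45.0549 V=45.4337[EX]; j=2 S=48.4947 intr=38.2853 cont=37.9065 V=38.2853[EX]; j=3 S=56.8790 intr=29.9010 cont=29.5222 V=29.9010[EX]; j=4 S=66.7128 intr=20.0672 cont=19.6883 V=20.0672[EX]; j=5 S=78.2469 intr=8.5331 cont=8.1543 V=8.5331[EX]; j=6 S=91.7750 intr=0.0000 cont=0.9995 V=0.9995[hold]; j=7 S=107.6421 intr=0.0000 cont=0.0000 V=0.0000[hold]  S*(7)=78.2469
k=6: j=0 S=38.1776 intr=48.6024 cont=48.2236 V=48.6024[EX]; j=1 S=44.7781 intr=42.0019 cont=41.6231 V=42.0019[EX]; j=2 S=52.5198 intr=34.2602 cont=33.8814 V=34.2602[EX]; j=3 S=61.6000 intr=25.1800 cont=24.8012 V=25.1800[EX]; j=4 S=72.2501 intr=14.5299 cont=14.1511 V=14.5299[EX]; j=5 S=84.7414 intr=2.0386 cont=4.6890 V=4.6890[hold]; j=6 S=99.3924 intr=0.0000 cont=0.4901 V=0.4901[hold]  S*(6)=72.2501
k=5: j=0 S=41.3463 intr=45.4337 cont=45.0549 V=45.4337[EX]; j=1 S=48.4947 intr=38.2853 cont=37.9065 V=38.2853[EX]; j=2 S=56.8790 intr=29.9010 cont=29.5222 V=29.9010[EX]; j=3 S=66.7128 intr=20.0672 cont=19.6883 V=20.0672[EX]; j=4 S=78.2469 intr=8.5331 cont=9.4936 V=9.4936[hold]; j=5 S=91.7750 intr=0.0000 cont=2.5467 V=2.5467[hold]  S*(5)=66.7128
k=4: j=0 S=44.7781 intr=42.0019 cont=41.6231 V=42.0019[EX]; j=1 S=52.5198 intr=34.2602 cont=33.8814 V=34.2602[EX]; j=2 S=61.6000 intr=25.1800 cont=24.8012 V=25.1800[EX]; j=3 S=72.2501 intr=14.5299 cont=14.6365 V=14.6365[hold]; j=4 S=84.7414 intr=2.0386 cont=5.9417 V=5.9417[hold]  S*(4)=61.6000
k=3: j=0 S=48.4947 intr=38.2853 cont=37.9065 V=38.2853[EX]; j=1 S=56.8790 intr=29.9010 cont=29.5222 V=29.9010[EX]; j=2 S=66.7128 intr=20.0672 cont=19.7422 V=20.0672[EX]; j=3 S=78.2469 intr=8.5331 cont=10.1789 V=10.1789[hold]  S*(3)=66.7128
k=2: j=0 S=52.5198 intr=34.2602 cont=33.8814 V=34.2602[EX]; j=1 S=61.6000 intr=25.1800 cont=24.8012 V=25.1800[EX]; j=2 S=72.2501 intr=14.5299 cont=14.9828 V=14.9828[hold]  S*(2)=61.6000
k=1: j=0 S=56.8790 intr=29.9010 cont=29.5222 V=29.9010[EX]; j=1 S=66.7128 intr=20.0672 cont=19.9172 V=20.0672[EX]  S*(1)=66.7128
k=0: j=0 S=61.6000 intr=25.1800 cont=24.8012 V=25.1800[EX]  S*(0)=61.6000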